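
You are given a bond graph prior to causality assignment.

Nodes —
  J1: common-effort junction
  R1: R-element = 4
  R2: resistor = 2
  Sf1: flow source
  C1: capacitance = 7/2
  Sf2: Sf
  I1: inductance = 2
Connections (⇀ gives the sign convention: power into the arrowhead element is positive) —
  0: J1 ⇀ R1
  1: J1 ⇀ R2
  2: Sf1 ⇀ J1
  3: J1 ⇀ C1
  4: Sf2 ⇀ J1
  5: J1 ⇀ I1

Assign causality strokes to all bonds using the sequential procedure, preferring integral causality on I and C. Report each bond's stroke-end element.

bond 2 →Sf1  (source Sf1 imposes f)
bond 4 →Sf2  (Sf2 (Sf) sets flow on bond)
bond 3 →J1  (C1: C, integral causality)
bond 0 →R1  (J1 effort already set via bond 3)
bond 1 →R2  (0-jn J1 has e-setter on 3)
bond 5 →I1  (common-e at J1 fixed by 3)

bond 0 stroke at R1
bond 1 stroke at R2
bond 2 stroke at Sf1
bond 3 stroke at J1
bond 4 stroke at Sf2
bond 5 stroke at I1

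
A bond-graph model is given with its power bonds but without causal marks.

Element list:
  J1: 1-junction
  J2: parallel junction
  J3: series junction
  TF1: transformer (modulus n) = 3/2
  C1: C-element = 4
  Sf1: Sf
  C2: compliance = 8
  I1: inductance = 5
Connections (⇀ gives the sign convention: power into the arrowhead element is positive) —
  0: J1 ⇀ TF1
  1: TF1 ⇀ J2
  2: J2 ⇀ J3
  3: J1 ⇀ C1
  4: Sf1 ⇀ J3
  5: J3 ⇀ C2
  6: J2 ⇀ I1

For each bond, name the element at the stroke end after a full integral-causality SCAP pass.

β4 |Sf1  (Sf1: flow source, stroke at near end)
β2 |J3  (J3 flow already set via bond 4)
β5 |J3  (J3 flow already set via bond 4)
β3 |J1  (C1 integral (e out))
β0 |TF1  (closing 1-jn rule on J1)
β1 |J2  (through TF1, causality passes straight; one stroke at TF1)
β6 |I1  (J2 effort already set via bond 1)

β0 →TF1
β1 →J2
β2 →J3
β3 →J1
β4 →Sf1
β5 →J3
β6 →I1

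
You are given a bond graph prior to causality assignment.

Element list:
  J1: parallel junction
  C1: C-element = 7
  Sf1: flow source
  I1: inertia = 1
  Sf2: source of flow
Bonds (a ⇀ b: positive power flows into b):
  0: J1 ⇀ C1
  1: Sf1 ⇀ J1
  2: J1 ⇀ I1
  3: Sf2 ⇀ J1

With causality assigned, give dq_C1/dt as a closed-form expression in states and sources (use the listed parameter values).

β1 stroke at Sf1  (Sf1 fixes flow; stroke at Sf1)
β3 stroke at Sf2  (Sf2 (Sf) sets flow on bond)
β0 stroke at J1  (prefer integral on C1)
β2 stroke at I1  (0-jn J1 has e-setter on 0)

dq_C1/dt = F_Sf1 + F_Sf2 - p_I1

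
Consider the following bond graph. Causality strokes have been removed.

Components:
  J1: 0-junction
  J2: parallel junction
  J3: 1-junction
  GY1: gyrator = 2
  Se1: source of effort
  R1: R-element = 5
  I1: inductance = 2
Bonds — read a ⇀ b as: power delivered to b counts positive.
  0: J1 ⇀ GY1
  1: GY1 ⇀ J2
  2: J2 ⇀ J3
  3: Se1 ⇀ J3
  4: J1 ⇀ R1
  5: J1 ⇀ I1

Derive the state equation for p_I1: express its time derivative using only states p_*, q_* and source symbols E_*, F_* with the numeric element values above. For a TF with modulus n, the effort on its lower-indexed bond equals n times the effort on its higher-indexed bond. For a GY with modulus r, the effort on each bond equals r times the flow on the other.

#3 |J3  (Se1 fixes effort; stroke away)
#2 |J2  (only one flow-in slot at J3)
#1 |GY1  (0-jn J2 has e-setter on 2)
#0 |GY1  (GY1 both-in/both-out from 1)
#5 |I1  (I1 outputs flow p/I1)
#4 |J1  (only one effort-in slot at J1)

dp_I1/dt = 5*E_Se1/2 - 5*p_I1/2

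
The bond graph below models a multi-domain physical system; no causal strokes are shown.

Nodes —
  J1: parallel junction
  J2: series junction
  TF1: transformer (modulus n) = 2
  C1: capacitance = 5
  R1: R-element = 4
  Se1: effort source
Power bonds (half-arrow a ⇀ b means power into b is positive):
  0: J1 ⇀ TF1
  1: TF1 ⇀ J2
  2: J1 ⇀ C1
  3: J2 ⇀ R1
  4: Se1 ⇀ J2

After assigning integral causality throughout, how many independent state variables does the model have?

1  (C1 all integral)

b4 stroke at J2  (source Se1 imposes e)
b2 stroke at J1  (C1 outputs effort q/C1)
b0 stroke at TF1  (J1: bond 2 brought effort, rest push out)
b1 stroke at J2  (TF1: transformer flips bond 0)
b3 stroke at R1  (J2: last free bond brings flow in)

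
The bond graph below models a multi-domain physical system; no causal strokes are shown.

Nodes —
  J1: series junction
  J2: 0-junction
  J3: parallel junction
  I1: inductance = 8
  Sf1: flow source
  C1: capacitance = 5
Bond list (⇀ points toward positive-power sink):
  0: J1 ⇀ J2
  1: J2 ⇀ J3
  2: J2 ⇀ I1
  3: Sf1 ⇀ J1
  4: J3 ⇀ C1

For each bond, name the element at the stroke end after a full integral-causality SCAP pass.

b3 stroke at Sf1  (source Sf1 imposes f)
b0 stroke at J1  (common-f at J1 fixed by 3)
b2 stroke at I1  (I1 outputs flow p/I1)
b1 stroke at J2  (only one effort-in slot at J2)
b4 stroke at J3  (only one effort-in slot at J3)

bond 0 |J1
bond 1 |J2
bond 2 |I1
bond 3 |Sf1
bond 4 |J3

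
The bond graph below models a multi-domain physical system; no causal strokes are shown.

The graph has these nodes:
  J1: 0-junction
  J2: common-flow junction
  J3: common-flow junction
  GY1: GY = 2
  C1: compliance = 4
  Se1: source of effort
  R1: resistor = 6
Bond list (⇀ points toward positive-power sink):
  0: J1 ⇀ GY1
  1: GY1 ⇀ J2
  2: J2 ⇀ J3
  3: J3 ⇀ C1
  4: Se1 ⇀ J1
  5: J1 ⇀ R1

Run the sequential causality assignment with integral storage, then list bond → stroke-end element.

b4 →J1  (source Se1 imposes e)
b0 →GY1  (0-jn J1 has e-setter on 4)
b5 →R1  (J1: bond 4 brought effort, rest push out)
b1 →GY1  (GY GY1: same side as bond 0)
b2 →J2  (J2: bond 1 brought flow, rest push out)
b3 →J3  (J3: bond 2 brought flow, rest push out)

b0 →GY1
b1 →GY1
b2 →J2
b3 →J3
b4 →J1
b5 →R1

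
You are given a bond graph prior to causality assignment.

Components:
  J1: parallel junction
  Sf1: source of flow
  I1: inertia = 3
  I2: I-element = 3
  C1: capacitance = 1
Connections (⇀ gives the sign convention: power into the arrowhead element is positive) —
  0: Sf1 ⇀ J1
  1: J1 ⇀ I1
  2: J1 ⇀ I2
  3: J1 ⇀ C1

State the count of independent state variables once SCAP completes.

3  (C1, I1, I2 all integral)

b0 stroke→Sf1  (Sf1 fixes flow; stroke at Sf1)
b1 stroke→I1  (I1: I, integral causality)
b2 stroke→I2  (I2 outputs flow p/I2)
b3 stroke→J1  (J1 needs exactly one e-in)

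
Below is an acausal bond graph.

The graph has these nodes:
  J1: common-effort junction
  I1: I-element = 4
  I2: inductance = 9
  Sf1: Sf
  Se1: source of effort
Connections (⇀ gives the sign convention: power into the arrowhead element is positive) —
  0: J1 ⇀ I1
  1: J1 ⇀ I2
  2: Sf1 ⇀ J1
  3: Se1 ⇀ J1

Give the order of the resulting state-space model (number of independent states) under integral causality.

2  (I1, I2 all integral)

β2 →Sf1  (Sf1: flow source, stroke at near end)
β3 →J1  (Se1 (Se) sets effort on bond)
β0 →I1  (J1: bond 3 brought effort, rest push out)
β1 →I2  (common-e at J1 fixed by 3)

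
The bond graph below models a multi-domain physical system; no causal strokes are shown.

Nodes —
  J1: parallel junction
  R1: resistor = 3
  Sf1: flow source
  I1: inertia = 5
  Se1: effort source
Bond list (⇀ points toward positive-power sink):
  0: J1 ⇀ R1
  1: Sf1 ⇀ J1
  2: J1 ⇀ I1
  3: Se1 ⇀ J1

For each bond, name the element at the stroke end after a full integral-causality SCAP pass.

b0 stroke at R1
b1 stroke at Sf1
b2 stroke at I1
b3 stroke at J1

β1 |Sf1  (source Sf1 imposes f)
β3 |J1  (Se1 fixes effort; stroke away)
β0 |R1  (common-e at J1 fixed by 3)
β2 |I1  (0-jn J1 has e-setter on 3)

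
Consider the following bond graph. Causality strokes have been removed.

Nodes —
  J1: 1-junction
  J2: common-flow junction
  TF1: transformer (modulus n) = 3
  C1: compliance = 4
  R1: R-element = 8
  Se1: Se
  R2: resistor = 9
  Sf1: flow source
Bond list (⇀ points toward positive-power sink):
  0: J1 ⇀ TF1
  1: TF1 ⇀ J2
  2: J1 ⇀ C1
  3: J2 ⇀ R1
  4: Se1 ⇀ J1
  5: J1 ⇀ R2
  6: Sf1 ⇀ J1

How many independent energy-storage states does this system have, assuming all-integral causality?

1  (C1 all integral)

b4 →J1  (Se1 (Se) sets effort on bond)
b6 →Sf1  (Sf1 (Sf) sets flow on bond)
b0 →J1  (J1 flow already set via bond 6)
b2 →J1  (J1 flow already set via bond 6)
b5 →J1  (common-f at J1 fixed by 6)
b1 →TF1  (TF TF1: opposite of bond 0)
b3 →J2  (J2 flow already set via bond 1)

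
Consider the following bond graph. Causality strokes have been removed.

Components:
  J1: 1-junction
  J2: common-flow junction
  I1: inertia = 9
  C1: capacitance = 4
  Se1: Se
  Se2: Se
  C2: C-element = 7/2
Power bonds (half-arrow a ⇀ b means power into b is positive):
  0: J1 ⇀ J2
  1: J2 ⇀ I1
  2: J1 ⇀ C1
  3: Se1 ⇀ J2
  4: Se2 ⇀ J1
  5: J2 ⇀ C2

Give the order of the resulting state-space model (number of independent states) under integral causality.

3  (C1, C2, I1 all integral)

bond 3 stroke→J2  (Se1 fixes effort; stroke away)
bond 4 stroke→J1  (Se2 fixes effort; stroke away)
bond 1 stroke→I1  (I1 outputs flow p/I1)
bond 0 stroke→J2  (1-jn J2 has f-setter on 1)
bond 5 stroke→J2  (J2: bond 1 brought flow, rest push out)
bond 2 stroke→J1  (1-jn J1 has f-setter on 0)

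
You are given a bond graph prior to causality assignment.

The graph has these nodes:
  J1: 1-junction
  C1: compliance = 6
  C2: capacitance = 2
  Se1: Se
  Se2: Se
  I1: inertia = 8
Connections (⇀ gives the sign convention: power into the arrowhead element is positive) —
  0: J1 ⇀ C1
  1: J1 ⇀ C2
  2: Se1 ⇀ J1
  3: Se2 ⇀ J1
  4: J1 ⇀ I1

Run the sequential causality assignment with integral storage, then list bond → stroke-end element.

bond 2 stroke→J1  (Se1 (Se) sets effort on bond)
bond 3 stroke→J1  (Se2: effort source, stroke at far end)
bond 0 stroke→J1  (C1: C, integral causality)
bond 1 stroke→J1  (C2 integral (e out))
bond 4 stroke→I1  (only one flow-in slot at J1)

b0 stroke→J1
b1 stroke→J1
b2 stroke→J1
b3 stroke→J1
b4 stroke→I1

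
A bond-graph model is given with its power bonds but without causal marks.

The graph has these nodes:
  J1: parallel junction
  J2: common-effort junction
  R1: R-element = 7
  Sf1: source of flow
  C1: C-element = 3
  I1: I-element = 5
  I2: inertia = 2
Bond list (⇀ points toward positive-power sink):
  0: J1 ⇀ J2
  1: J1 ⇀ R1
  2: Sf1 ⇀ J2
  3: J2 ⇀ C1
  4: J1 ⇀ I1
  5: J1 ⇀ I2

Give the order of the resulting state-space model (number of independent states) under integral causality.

β2 |Sf1  (Sf1: flow source, stroke at near end)
β3 |J2  (C1: C, integral causality)
β0 |J1  (common-e at J2 fixed by 3)
β1 |R1  (common-e at J1 fixed by 0)
β4 |I1  (common-e at J1 fixed by 0)
β5 |I2  (J1 effort already set via bond 0)

3  (C1, I1, I2 all integral)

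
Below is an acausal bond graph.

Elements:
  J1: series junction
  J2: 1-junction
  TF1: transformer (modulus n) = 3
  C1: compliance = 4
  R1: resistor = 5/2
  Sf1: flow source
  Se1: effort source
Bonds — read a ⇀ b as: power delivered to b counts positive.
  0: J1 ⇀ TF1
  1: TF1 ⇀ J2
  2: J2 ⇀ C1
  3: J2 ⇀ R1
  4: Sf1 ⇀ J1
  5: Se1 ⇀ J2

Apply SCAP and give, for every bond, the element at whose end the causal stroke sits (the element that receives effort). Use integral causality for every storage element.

bond 0 stroke at J1
bond 1 stroke at TF1
bond 2 stroke at J2
bond 3 stroke at J2
bond 4 stroke at Sf1
bond 5 stroke at J2

#4 stroke at Sf1  (Sf1 fixes flow; stroke at Sf1)
#5 stroke at J2  (Se1 fixes effort; stroke away)
#0 stroke at J1  (J1: bond 4 brought flow, rest push out)
#1 stroke at TF1  (through TF1, causality passes straight; one stroke at TF1)
#2 stroke at J2  (J2 flow already set via bond 1)
#3 stroke at J2  (J2: bond 1 brought flow, rest push out)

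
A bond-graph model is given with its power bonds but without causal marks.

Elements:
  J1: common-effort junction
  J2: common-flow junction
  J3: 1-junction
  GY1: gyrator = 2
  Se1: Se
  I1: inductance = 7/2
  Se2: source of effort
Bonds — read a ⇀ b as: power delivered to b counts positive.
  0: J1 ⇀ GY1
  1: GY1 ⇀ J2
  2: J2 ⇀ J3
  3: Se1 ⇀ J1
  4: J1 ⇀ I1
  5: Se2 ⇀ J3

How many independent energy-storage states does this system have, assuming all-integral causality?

#3 →J1  (Se1 (Se) sets effort on bond)
#5 →J3  (Se2 fixes effort; stroke away)
#0 →GY1  (J1: bond 3 brought effort, rest push out)
#4 →I1  (0-jn J1 has e-setter on 3)
#2 →J2  (J3 needs exactly one f-in)
#1 →GY1  (GY1 both-in/both-out from 0)

1  (I1 all integral)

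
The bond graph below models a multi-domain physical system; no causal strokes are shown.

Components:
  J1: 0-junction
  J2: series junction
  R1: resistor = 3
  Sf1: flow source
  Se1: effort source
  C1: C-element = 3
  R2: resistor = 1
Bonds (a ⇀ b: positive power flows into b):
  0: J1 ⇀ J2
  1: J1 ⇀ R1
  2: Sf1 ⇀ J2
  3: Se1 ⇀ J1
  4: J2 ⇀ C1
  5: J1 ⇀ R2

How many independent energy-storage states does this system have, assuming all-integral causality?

1  (C1 all integral)

β2 stroke→Sf1  (Sf1 fixes flow; stroke at Sf1)
β3 stroke→J1  (Se1 (Se) sets effort on bond)
β0 stroke→J2  (0-jn J1 has e-setter on 3)
β1 stroke→R1  (common-e at J1 fixed by 3)
β5 stroke→R2  (J1 effort already set via bond 3)
β4 stroke→J2  (common-f at J2 fixed by 2)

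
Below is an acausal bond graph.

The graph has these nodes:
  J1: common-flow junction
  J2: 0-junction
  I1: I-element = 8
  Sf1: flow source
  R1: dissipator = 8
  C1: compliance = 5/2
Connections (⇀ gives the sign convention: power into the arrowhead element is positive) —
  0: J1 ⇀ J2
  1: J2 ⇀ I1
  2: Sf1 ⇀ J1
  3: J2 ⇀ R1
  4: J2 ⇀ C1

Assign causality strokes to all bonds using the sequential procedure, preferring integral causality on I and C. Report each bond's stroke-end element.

#2 stroke at Sf1  (source Sf1 imposes f)
#0 stroke at J1  (J1: bond 2 brought flow, rest push out)
#1 stroke at I1  (I1: I, integral causality)
#4 stroke at J2  (C1 integral (e out))
#3 stroke at R1  (J2 effort already set via bond 4)

b0 →J1
b1 →I1
b2 →Sf1
b3 →R1
b4 →J2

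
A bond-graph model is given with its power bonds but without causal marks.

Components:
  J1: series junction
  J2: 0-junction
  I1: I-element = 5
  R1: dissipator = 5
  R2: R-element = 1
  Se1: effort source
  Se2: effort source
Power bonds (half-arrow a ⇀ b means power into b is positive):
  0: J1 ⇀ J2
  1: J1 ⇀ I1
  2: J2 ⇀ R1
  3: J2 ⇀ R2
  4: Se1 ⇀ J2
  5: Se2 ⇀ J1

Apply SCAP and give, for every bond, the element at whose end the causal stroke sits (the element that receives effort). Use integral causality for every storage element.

b4 stroke→J2  (Se1: effort source, stroke at far end)
b5 stroke→J1  (Se2 (Se) sets effort on bond)
b0 stroke→J1  (J2: bond 4 brought effort, rest push out)
b2 stroke→R1  (J2 effort already set via bond 4)
b3 stroke→R2  (J2: bond 4 brought effort, rest push out)
b1 stroke→I1  (J1: last free bond brings flow in)

bond 0 |J1
bond 1 |I1
bond 2 |R1
bond 3 |R2
bond 4 |J2
bond 5 |J1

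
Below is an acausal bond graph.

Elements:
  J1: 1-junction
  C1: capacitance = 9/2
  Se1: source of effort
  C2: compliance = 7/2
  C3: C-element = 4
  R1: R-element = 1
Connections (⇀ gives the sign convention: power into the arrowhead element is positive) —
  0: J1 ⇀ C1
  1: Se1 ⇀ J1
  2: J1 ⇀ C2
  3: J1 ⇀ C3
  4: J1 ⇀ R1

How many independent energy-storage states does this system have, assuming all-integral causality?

b1 →J1  (Se1 fixes effort; stroke away)
b0 →J1  (C1 integral (e out))
b2 →J1  (C2 integral (e out))
b3 →J1  (C3: C, integral causality)
b4 →R1  (closing 1-jn rule on J1)

3  (C1, C2, C3 all integral)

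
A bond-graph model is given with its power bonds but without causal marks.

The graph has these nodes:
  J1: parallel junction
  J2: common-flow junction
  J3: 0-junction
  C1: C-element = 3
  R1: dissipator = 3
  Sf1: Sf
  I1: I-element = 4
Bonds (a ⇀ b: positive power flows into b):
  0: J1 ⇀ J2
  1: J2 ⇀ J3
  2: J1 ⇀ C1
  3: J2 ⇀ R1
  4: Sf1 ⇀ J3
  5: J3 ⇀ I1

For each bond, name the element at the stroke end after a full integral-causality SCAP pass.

β4 stroke at Sf1  (Sf1: flow source, stroke at near end)
β2 stroke at J1  (C1 outputs effort q/C1)
β0 stroke at J2  (0-jn J1 has e-setter on 2)
β5 stroke at I1  (I1 outputs flow p/I1)
β1 stroke at J3  (J3 needs exactly one e-in)
β3 stroke at J2  (J2 flow already set via bond 1)

bond 0 stroke at J2
bond 1 stroke at J3
bond 2 stroke at J1
bond 3 stroke at J2
bond 4 stroke at Sf1
bond 5 stroke at I1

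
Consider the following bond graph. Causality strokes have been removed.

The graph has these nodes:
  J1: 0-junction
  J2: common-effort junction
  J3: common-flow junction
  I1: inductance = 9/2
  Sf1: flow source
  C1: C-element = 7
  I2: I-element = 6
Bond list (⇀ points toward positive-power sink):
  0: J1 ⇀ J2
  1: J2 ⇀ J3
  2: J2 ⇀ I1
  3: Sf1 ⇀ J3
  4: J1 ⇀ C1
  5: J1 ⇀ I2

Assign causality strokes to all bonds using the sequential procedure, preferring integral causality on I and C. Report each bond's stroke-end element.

β0 stroke at J2
β1 stroke at J3
β2 stroke at I1
β3 stroke at Sf1
β4 stroke at J1
β5 stroke at I2

#3 →Sf1  (Sf1 fixes flow; stroke at Sf1)
#1 →J3  (J3: bond 3 brought flow, rest push out)
#2 →I1  (I1 integral (f out))
#0 →J2  (only one effort-in slot at J2)
#4 →J1  (C1 integral (e out))
#5 →I2  (J1 effort already set via bond 4)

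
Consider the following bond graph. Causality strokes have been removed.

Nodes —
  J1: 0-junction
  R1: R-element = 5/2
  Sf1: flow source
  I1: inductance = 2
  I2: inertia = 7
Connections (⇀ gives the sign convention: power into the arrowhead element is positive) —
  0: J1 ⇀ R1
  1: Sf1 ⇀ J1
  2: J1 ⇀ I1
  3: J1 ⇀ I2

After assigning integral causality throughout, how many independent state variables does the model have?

b1 stroke at Sf1  (source Sf1 imposes f)
b2 stroke at I1  (I1 outputs flow p/I1)
b3 stroke at I2  (prefer integral on I2)
b0 stroke at J1  (J1 needs exactly one e-in)

2  (I1, I2 all integral)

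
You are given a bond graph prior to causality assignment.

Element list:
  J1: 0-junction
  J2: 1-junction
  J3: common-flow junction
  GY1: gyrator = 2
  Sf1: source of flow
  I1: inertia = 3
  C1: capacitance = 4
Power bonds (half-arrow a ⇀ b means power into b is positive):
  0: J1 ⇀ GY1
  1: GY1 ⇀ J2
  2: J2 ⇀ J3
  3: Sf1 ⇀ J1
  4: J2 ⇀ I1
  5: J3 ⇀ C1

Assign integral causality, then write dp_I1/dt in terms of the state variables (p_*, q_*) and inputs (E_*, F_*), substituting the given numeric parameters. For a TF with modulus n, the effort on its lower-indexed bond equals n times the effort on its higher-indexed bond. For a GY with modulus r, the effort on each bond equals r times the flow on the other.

dp_I1/dt = 2*F_Sf1 - q_C1/4

β3 stroke→Sf1  (Sf1 fixes flow; stroke at Sf1)
β0 stroke→J1  (J1 needs exactly one e-in)
β1 stroke→J2  (GY GY1: same side as bond 0)
β4 stroke→I1  (I1 integral (f out))
β2 stroke→J2  (common-f at J2 fixed by 4)
β5 stroke→J3  (J3 flow already set via bond 2)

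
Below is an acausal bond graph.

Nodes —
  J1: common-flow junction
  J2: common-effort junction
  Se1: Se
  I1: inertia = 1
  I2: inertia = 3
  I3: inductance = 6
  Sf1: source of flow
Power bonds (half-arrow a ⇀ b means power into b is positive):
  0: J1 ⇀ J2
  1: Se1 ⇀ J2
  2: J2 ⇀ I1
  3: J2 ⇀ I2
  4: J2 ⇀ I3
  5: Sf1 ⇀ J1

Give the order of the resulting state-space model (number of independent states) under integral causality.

#1 stroke at J2  (Se1 (Se) sets effort on bond)
#5 stroke at Sf1  (Sf1 (Sf) sets flow on bond)
#0 stroke at J1  (J1 flow already set via bond 5)
#2 stroke at I1  (J2: bond 1 brought effort, rest push out)
#3 stroke at I2  (common-e at J2 fixed by 1)
#4 stroke at I3  (common-e at J2 fixed by 1)

3  (I1, I2, I3 all integral)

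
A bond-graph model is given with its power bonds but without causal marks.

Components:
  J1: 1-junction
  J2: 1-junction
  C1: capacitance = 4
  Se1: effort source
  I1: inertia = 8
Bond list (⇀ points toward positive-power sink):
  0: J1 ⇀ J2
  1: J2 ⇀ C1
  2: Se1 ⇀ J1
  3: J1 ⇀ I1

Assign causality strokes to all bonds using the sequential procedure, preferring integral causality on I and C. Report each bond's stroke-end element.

bond 2 |J1  (Se1 fixes effort; stroke away)
bond 1 |J2  (C1 integral (e out))
bond 0 |J1  (closing 1-jn rule on J2)
bond 3 |I1  (J1 needs exactly one f-in)

β0 stroke at J1
β1 stroke at J2
β2 stroke at J1
β3 stroke at I1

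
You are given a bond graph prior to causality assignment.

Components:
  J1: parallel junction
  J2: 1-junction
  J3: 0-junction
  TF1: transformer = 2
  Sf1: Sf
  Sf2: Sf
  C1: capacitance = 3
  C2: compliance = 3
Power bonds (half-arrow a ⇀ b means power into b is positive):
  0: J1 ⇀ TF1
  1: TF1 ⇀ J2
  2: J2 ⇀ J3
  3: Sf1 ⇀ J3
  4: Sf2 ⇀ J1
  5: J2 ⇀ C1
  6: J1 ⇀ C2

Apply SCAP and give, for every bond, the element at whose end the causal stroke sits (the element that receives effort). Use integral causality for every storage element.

b3 |Sf1  (Sf1 (Sf) sets flow on bond)
b4 |Sf2  (Sf2 fixes flow; stroke at Sf2)
b2 |J3  (J3 needs exactly one e-in)
b1 |J2  (1-jn J2 has f-setter on 2)
b5 |J2  (J2: bond 2 brought flow, rest push out)
b0 |TF1  (TF1: transformer flips bond 1)
b6 |J1  (only one effort-in slot at J1)

#0 |TF1
#1 |J2
#2 |J3
#3 |Sf1
#4 |Sf2
#5 |J2
#6 |J1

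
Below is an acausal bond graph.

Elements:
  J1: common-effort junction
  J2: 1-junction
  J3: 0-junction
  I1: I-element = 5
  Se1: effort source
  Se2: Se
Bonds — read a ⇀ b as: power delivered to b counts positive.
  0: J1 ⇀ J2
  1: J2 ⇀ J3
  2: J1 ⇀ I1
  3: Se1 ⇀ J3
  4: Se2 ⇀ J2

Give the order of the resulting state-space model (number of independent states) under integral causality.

#3 →J3  (source Se1 imposes e)
#4 →J2  (Se2: effort source, stroke at far end)
#1 →J2  (J3: bond 3 brought effort, rest push out)
#0 →J1  (only one flow-in slot at J2)
#2 →I1  (common-e at J1 fixed by 0)

1  (I1 all integral)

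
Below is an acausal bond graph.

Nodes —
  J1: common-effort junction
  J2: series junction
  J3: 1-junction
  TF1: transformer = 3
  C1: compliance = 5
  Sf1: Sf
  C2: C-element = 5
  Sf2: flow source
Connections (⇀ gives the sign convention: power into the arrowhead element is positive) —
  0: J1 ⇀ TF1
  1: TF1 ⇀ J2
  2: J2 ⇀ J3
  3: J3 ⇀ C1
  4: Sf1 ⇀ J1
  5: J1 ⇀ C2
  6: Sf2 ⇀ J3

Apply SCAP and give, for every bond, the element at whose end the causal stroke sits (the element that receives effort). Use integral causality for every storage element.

#4 →Sf1  (Sf1: flow source, stroke at near end)
#6 →Sf2  (Sf2 fixes flow; stroke at Sf2)
#2 →J3  (1-jn J3 has f-setter on 6)
#3 →J3  (common-f at J3 fixed by 6)
#1 →J2  (common-f at J2 fixed by 2)
#0 →TF1  (TF1: transformer flips bond 1)
#5 →J1  (closing 0-jn rule on J1)

#0 stroke at TF1
#1 stroke at J2
#2 stroke at J3
#3 stroke at J3
#4 stroke at Sf1
#5 stroke at J1
#6 stroke at Sf2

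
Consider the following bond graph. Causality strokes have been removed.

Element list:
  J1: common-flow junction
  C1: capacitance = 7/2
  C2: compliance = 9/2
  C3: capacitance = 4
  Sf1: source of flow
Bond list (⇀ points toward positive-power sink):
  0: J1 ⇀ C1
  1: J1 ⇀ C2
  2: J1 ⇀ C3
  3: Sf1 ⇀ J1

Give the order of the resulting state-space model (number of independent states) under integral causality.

3  (C1, C2, C3 all integral)

#3 stroke→Sf1  (source Sf1 imposes f)
#0 stroke→J1  (J1: bond 3 brought flow, rest push out)
#1 stroke→J1  (1-jn J1 has f-setter on 3)
#2 stroke→J1  (1-jn J1 has f-setter on 3)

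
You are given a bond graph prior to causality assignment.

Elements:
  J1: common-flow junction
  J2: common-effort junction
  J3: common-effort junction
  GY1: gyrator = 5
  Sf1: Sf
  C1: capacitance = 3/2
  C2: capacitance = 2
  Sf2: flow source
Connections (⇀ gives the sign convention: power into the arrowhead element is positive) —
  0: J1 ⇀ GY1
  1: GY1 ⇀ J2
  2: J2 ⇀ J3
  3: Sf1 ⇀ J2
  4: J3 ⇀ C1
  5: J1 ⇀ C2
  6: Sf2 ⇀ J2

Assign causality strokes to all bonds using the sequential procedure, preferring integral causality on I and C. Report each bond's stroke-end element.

b3 stroke at Sf1  (source Sf1 imposes f)
b6 stroke at Sf2  (source Sf2 imposes f)
b4 stroke at J3  (C1: C, integral causality)
b2 stroke at J2  (J3 effort already set via bond 4)
b1 stroke at GY1  (common-e at J2 fixed by 2)
b0 stroke at GY1  (GY1: gyrator matches bond 1)
b5 stroke at J1  (1-jn J1 has f-setter on 0)

#0 stroke→GY1
#1 stroke→GY1
#2 stroke→J2
#3 stroke→Sf1
#4 stroke→J3
#5 stroke→J1
#6 stroke→Sf2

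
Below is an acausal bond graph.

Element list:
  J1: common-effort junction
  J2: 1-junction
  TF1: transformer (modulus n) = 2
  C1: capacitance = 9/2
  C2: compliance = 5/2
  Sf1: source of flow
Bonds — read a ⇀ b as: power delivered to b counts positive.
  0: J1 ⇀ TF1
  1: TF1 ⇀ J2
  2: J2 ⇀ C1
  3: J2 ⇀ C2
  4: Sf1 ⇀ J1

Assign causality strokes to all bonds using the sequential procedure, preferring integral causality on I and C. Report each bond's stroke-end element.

#4 stroke at Sf1  (Sf1: flow source, stroke at near end)
#0 stroke at J1  (only one effort-in slot at J1)
#1 stroke at TF1  (TF1: transformer flips bond 0)
#2 stroke at J2  (J2 flow already set via bond 1)
#3 stroke at J2  (J2 flow already set via bond 1)

bond 0 stroke at J1
bond 1 stroke at TF1
bond 2 stroke at J2
bond 3 stroke at J2
bond 4 stroke at Sf1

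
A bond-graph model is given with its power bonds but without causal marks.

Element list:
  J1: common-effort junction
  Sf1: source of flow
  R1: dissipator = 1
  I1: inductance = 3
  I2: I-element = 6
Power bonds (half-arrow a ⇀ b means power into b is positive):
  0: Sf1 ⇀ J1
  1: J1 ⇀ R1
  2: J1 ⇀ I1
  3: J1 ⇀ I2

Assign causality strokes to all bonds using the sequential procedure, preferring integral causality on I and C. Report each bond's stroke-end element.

bond 0 →Sf1  (Sf1 (Sf) sets flow on bond)
bond 2 →I1  (prefer integral on I1)
bond 3 →I2  (I2 outputs flow p/I2)
bond 1 →J1  (closing 0-jn rule on J1)

bond 0 stroke→Sf1
bond 1 stroke→J1
bond 2 stroke→I1
bond 3 stroke→I2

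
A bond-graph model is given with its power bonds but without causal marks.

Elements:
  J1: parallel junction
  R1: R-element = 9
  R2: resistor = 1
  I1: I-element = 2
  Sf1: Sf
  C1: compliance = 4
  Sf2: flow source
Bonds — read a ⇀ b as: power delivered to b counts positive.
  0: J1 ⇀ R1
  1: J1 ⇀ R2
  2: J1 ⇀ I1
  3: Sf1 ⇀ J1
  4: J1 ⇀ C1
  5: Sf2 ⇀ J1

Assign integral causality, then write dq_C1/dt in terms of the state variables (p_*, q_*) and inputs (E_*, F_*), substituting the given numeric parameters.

dq_C1/dt = F_Sf1 + F_Sf2 - p_I1/2 - 5*q_C1/18

#3 |Sf1  (source Sf1 imposes f)
#5 |Sf2  (source Sf2 imposes f)
#2 |I1  (I1: I, integral causality)
#4 |J1  (C1: C, integral causality)
#0 |R1  (common-e at J1 fixed by 4)
#1 |R2  (J1 effort already set via bond 4)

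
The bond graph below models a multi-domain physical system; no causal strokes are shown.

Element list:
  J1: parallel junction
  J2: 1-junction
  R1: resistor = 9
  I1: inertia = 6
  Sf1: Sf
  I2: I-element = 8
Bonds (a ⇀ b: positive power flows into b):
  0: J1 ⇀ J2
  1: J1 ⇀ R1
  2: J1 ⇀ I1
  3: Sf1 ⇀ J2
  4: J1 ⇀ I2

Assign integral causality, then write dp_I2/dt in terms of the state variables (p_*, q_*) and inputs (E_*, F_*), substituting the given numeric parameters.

dp_I2/dt = -9*F_Sf1 - 3*p_I1/2 - 9*p_I2/8

b3 stroke at Sf1  (Sf1 fixes flow; stroke at Sf1)
b0 stroke at J2  (J2: bond 3 brought flow, rest push out)
b2 stroke at I1  (I1 integral (f out))
b4 stroke at I2  (I2 outputs flow p/I2)
b1 stroke at J1  (closing 0-jn rule on J1)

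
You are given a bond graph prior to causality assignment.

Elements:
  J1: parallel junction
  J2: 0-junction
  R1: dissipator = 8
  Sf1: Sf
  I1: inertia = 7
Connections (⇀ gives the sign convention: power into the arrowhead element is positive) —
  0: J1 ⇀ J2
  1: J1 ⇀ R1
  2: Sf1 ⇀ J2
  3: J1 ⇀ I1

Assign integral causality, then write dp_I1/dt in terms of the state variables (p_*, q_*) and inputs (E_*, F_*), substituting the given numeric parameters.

dp_I1/dt = 8*F_Sf1 - 8*p_I1/7

bond 2 →Sf1  (Sf1: flow source, stroke at near end)
bond 0 →J2  (only one effort-in slot at J2)
bond 3 →I1  (I1: I, integral causality)
bond 1 →J1  (J1: last free bond brings effort in)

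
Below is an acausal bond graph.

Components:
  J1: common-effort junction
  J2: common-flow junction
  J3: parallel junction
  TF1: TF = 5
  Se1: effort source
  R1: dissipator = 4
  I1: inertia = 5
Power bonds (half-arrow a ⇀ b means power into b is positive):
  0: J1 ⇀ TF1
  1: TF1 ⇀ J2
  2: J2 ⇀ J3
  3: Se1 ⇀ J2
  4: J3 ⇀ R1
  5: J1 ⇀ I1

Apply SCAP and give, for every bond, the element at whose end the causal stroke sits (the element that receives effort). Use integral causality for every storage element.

bond 0 stroke→J1
bond 1 stroke→TF1
bond 2 stroke→J2
bond 3 stroke→J2
bond 4 stroke→J3
bond 5 stroke→I1

b3 →J2  (source Se1 imposes e)
b5 →I1  (prefer integral on I1)
b0 →J1  (only one effort-in slot at J1)
b1 →TF1  (through TF1, causality passes straight; one stroke at TF1)
b2 →J2  (J2: bond 1 brought flow, rest push out)
b4 →J3  (closing 0-jn rule on J3)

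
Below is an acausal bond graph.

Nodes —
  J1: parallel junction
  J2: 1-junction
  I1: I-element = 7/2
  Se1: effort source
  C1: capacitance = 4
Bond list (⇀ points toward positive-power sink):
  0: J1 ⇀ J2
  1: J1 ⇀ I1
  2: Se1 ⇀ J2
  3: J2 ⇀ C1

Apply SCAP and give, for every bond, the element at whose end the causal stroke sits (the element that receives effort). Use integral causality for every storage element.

b0 stroke at J1
b1 stroke at I1
b2 stroke at J2
b3 stroke at J2

β2 stroke→J2  (Se1 (Se) sets effort on bond)
β1 stroke→I1  (I1 integral (f out))
β0 stroke→J1  (J1 needs exactly one e-in)
β3 stroke→J2  (J2 flow already set via bond 0)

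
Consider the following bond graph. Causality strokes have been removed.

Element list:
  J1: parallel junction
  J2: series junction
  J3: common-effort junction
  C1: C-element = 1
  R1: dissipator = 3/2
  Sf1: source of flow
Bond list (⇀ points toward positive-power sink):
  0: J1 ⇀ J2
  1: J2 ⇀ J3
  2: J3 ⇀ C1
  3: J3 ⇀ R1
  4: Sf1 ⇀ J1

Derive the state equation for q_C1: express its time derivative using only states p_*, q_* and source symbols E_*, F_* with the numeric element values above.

dq_C1/dt = F_Sf1 - 2*q_C1/3

bond 4 stroke→Sf1  (Sf1 fixes flow; stroke at Sf1)
bond 0 stroke→J1  (only one effort-in slot at J1)
bond 1 stroke→J2  (1-jn J2 has f-setter on 0)
bond 2 stroke→J3  (C1: C, integral causality)
bond 3 stroke→R1  (J3: bond 2 brought effort, rest push out)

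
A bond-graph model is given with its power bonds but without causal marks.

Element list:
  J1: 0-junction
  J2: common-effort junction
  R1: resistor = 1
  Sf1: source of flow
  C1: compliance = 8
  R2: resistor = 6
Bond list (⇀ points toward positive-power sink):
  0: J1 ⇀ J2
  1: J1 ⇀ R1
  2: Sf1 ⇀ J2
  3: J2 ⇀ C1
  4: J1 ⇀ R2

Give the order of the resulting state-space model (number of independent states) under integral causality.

b2 stroke→Sf1  (Sf1 (Sf) sets flow on bond)
b3 stroke→J2  (C1: C, integral causality)
b0 stroke→J1  (J2: bond 3 brought effort, rest push out)
b1 stroke→R1  (J1 effort already set via bond 0)
b4 stroke→R2  (0-jn J1 has e-setter on 0)

1  (C1 all integral)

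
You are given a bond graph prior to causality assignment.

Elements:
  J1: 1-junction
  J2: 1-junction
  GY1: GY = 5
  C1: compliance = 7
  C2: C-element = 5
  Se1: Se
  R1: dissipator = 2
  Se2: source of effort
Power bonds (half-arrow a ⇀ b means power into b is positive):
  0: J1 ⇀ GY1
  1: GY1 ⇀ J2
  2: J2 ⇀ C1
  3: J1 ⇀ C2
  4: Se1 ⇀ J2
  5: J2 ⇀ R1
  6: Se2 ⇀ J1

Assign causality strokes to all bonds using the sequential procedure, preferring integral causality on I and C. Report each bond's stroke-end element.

#4 stroke at J2  (Se1: effort source, stroke at far end)
#6 stroke at J1  (source Se2 imposes e)
#2 stroke at J2  (C1 integral (e out))
#3 stroke at J1  (C2 outputs effort q/C2)
#0 stroke at GY1  (only one flow-in slot at J1)
#1 stroke at GY1  (through GY1, causality inverts; strokes same side of GY1)
#5 stroke at J2  (J2 flow already set via bond 1)

#0 |GY1
#1 |GY1
#2 |J2
#3 |J1
#4 |J2
#5 |J2
#6 |J1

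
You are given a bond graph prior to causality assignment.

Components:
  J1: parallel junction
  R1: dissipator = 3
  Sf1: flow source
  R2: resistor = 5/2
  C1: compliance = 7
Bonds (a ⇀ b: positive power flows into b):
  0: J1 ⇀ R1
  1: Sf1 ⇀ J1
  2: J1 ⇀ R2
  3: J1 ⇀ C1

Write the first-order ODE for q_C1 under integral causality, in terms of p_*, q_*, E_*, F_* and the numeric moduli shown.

b1 |Sf1  (source Sf1 imposes f)
b3 |J1  (prefer integral on C1)
b0 |R1  (0-jn J1 has e-setter on 3)
b2 |R2  (common-e at J1 fixed by 3)

dq_C1/dt = F_Sf1 - 11*q_C1/105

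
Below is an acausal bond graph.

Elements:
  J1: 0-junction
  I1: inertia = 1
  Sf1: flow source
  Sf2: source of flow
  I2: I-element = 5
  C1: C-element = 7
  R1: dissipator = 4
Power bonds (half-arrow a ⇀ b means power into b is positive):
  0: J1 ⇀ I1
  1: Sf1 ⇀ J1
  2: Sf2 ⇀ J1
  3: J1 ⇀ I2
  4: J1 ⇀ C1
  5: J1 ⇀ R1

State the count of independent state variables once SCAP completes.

3  (C1, I1, I2 all integral)

#1 stroke→Sf1  (source Sf1 imposes f)
#2 stroke→Sf2  (Sf2 fixes flow; stroke at Sf2)
#0 stroke→I1  (I1 outputs flow p/I1)
#3 stroke→I2  (prefer integral on I2)
#4 stroke→J1  (C1 outputs effort q/C1)
#5 stroke→R1  (common-e at J1 fixed by 4)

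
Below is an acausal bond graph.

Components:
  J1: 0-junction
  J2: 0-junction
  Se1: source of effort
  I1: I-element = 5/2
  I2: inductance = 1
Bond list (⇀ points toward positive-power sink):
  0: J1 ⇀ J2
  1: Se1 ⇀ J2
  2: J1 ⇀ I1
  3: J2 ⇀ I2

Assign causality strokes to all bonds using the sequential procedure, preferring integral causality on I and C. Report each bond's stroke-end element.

b0 →J1
b1 →J2
b2 →I1
b3 →I2

#1 →J2  (source Se1 imposes e)
#0 →J1  (J2: bond 1 brought effort, rest push out)
#3 →I2  (J2: bond 1 brought effort, rest push out)
#2 →I1  (J1: bond 0 brought effort, rest push out)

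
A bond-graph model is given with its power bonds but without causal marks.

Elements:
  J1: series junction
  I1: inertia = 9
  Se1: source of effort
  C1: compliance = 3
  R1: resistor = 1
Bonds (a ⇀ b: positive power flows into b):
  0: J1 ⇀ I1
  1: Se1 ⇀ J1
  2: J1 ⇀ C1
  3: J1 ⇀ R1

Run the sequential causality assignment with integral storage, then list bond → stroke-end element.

bond 0 |I1
bond 1 |J1
bond 2 |J1
bond 3 |J1

β1 stroke→J1  (source Se1 imposes e)
β0 stroke→I1  (I1 integral (f out))
β2 stroke→J1  (1-jn J1 has f-setter on 0)
β3 stroke→J1  (common-f at J1 fixed by 0)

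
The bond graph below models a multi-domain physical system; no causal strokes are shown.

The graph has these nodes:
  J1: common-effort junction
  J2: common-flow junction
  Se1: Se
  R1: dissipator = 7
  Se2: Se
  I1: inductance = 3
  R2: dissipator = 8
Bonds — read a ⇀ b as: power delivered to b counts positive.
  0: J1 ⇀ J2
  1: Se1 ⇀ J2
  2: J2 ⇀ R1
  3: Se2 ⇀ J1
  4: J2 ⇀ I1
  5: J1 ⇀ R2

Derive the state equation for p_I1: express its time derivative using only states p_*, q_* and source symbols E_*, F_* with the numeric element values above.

dp_I1/dt = E_Se1 + E_Se2 - 7*p_I1/3

bond 1 stroke at J2  (Se1 fixes effort; stroke away)
bond 3 stroke at J1  (Se2 fixes effort; stroke away)
bond 0 stroke at J2  (common-e at J1 fixed by 3)
bond 5 stroke at R2  (common-e at J1 fixed by 3)
bond 4 stroke at I1  (prefer integral on I1)
bond 2 stroke at J2  (J2 flow already set via bond 4)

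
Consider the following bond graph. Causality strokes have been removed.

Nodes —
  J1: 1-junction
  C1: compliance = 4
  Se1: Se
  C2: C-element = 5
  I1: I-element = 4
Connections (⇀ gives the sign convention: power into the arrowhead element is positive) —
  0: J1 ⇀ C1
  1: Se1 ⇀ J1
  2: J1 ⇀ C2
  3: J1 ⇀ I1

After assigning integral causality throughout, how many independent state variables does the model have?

3  (C1, C2, I1 all integral)

β1 stroke→J1  (Se1 (Se) sets effort on bond)
β0 stroke→J1  (C1 integral (e out))
β2 stroke→J1  (prefer integral on C2)
β3 stroke→I1  (only one flow-in slot at J1)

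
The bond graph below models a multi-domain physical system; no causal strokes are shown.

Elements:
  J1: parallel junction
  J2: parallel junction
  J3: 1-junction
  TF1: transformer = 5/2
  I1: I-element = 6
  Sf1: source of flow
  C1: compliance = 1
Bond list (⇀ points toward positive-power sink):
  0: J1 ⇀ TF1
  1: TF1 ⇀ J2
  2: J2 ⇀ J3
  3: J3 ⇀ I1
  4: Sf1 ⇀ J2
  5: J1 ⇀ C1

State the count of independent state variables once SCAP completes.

#4 →Sf1  (Sf1 fixes flow; stroke at Sf1)
#3 →I1  (I1 outputs flow p/I1)
#2 →J3  (common-f at J3 fixed by 3)
#1 →J2  (only one effort-in slot at J2)
#0 →TF1  (through TF1, causality passes straight; one stroke at TF1)
#5 →J1  (J1: last free bond brings effort in)

2  (C1, I1 all integral)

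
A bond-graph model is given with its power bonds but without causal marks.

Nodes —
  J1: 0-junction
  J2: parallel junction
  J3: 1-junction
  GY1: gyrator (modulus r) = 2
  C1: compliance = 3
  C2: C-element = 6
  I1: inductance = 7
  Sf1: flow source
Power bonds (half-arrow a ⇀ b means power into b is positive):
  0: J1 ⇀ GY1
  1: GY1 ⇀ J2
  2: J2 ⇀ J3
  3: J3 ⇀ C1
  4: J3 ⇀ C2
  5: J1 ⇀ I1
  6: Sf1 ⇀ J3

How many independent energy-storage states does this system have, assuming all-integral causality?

3  (C1, C2, I1 all integral)

#6 stroke→Sf1  (Sf1 fixes flow; stroke at Sf1)
#2 stroke→J3  (J3 flow already set via bond 6)
#3 stroke→J3  (common-f at J3 fixed by 6)
#4 stroke→J3  (common-f at J3 fixed by 6)
#1 stroke→J2  (only one effort-in slot at J2)
#0 stroke→J1  (GY1 both-in/both-out from 1)
#5 stroke→I1  (J1: bond 0 brought effort, rest push out)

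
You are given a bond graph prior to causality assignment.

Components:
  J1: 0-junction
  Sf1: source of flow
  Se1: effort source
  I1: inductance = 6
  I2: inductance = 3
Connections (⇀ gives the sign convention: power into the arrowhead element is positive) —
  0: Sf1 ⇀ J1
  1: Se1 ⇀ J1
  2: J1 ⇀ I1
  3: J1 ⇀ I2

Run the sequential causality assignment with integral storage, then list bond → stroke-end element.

b0 stroke→Sf1  (Sf1: flow source, stroke at near end)
b1 stroke→J1  (Se1 fixes effort; stroke away)
b2 stroke→I1  (0-jn J1 has e-setter on 1)
b3 stroke→I2  (0-jn J1 has e-setter on 1)

b0 |Sf1
b1 |J1
b2 |I1
b3 |I2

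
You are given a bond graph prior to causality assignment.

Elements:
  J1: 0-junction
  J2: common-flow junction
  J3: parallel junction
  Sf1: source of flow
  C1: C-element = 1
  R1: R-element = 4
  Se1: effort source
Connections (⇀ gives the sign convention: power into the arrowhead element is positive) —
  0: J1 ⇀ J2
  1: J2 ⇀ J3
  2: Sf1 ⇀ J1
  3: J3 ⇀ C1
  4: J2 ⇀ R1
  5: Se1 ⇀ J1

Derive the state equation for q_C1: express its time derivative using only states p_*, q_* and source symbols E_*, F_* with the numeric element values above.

dq_C1/dt = E_Se1/4 - q_C1/4

bond 2 |Sf1  (Sf1: flow source, stroke at near end)
bond 5 |J1  (Se1 fixes effort; stroke away)
bond 0 |J2  (0-jn J1 has e-setter on 5)
bond 3 |J3  (C1 integral (e out))
bond 1 |J2  (0-jn J3 has e-setter on 3)
bond 4 |R1  (J2: last free bond brings flow in)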